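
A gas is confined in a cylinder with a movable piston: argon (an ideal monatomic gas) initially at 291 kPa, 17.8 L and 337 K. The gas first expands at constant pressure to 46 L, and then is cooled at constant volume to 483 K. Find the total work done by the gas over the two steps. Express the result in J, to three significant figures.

Step 1 (isobaric): W = PΔV = (291 kPa)(46 − 17.8 L) = 8206 J.
Step 2 (isochoric): W = 0 (constant volume).
W_total = 8206 + 0 = 8206 J.

W_total ≈ 8210 J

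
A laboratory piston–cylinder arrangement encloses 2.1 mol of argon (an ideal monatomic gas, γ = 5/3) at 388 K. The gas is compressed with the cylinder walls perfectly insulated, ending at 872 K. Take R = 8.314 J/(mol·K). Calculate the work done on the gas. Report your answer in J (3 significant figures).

W ≈ 12700 J

Adiabatic ⇒ Q = 0, so W_by = −ΔU = nCᵥ(T₁ − T₂).
Cᵥ = 3R/2 = 12.47 J/(mol·K).
W = (2.1)(12.47)(388 − 872) = -12676 J.
Work on gas = −W_by = 12676 J.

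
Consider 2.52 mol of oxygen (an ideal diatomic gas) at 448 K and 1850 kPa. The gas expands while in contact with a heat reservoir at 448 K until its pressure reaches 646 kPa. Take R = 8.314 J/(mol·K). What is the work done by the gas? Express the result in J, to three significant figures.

Isothermal process: W = nRT ln(V₂/V₁) = nRT ln(P₁/P₂).
W = (2.52)(8.314)(448) × ln(1850/646)
  = 9386 × ln(2.864) = 9386 × 1.052
W_by_gas = 9876 J.

W ≈ 9880 J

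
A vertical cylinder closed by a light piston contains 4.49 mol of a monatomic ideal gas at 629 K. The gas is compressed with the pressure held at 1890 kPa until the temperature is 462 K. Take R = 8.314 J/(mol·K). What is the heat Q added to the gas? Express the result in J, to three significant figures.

Isobaric: W = nRΔT = (4.49)(8.314)(-167) = -6234 J.
ΔU = nCᵥΔT with Cᵥ = 3R/2: ΔU = (4.49)(12.47)(-167) = -9351 J.
Q = ΔU + W = -9351 − 6234 = -15585 J.

Q ≈ -15600 J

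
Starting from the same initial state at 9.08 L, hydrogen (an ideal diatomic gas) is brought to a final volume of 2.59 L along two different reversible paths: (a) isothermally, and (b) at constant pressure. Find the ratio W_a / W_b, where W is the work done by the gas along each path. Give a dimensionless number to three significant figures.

W_a / W_b ≈ 1.76

Path (a) isothermal: W = P₁V₁ ln(V₂/V₁) → W_a/(P₁V₁) = -1.254.
Path (b) isobaric: W = P₁(V₂ − V₁) → W_b/(P₁V₁) = -0.7148.
W_a / W_b = -1.254 / -0.7148 = 1.755.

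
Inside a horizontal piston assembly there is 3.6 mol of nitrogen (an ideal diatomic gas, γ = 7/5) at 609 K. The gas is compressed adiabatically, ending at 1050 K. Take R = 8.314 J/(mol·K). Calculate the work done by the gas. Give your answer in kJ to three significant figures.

W ≈ -33.0 kJ

Adiabatic ⇒ Q = 0, so W_by = −ΔU = nCᵥ(T₁ − T₂).
Cᵥ = 5R/2 = 20.79 J/(mol·K).
W = (3.6)(20.79)(609 − 1050) = -32998 J.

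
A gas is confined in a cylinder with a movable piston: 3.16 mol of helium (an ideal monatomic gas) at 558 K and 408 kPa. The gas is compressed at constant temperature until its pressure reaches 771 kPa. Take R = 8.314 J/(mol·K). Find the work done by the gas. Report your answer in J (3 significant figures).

W ≈ -9330 J

Isothermal process: W = nRT ln(V₂/V₁) = nRT ln(P₁/P₂).
W = (3.16)(8.314)(558) × ln(408/771)
  = 14660 × ln(0.5292) = 14660 × -0.6364
W_by_gas = -9330 J.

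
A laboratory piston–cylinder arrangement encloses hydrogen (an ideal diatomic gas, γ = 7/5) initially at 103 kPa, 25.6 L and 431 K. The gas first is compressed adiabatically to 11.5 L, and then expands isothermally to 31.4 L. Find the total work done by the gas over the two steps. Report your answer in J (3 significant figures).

W_total ≈ 1160 J

Step 1 (adiabatic): W = (P₁V₁ − P₂V₂)/(γ−1) = (2637 − 3632)/0.4 = -2487 J.
After step 1: P = 315.8 kPa, V = 11.5 L, T = 593.6 K.
Step 2 (isothermal): W = P₁V₁ ln(V₂/V₁) = (3632) ln(31.4/11.5) = 3648 J.
W_total = -2487 + 3648 = 1161 J.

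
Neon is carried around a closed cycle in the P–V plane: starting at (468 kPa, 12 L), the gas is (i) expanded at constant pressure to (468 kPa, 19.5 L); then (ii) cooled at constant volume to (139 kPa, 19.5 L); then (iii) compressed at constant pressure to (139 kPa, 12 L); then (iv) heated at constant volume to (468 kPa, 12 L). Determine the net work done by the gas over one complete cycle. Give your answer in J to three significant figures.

W_net ≈ 2470 J

Constant-volume legs do no work.
W(i) = (468)(19.5 − 12) = 3510 J; W(iii) = (139)(12 − 19.5) = -1042 J.
W_net = 3510 − 1042 = 2468 J (the clockwise enclosed area).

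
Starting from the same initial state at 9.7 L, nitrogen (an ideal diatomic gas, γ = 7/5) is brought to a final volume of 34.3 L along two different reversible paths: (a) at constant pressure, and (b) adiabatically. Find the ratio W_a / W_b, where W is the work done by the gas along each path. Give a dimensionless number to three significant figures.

Path (a) isobaric: W = P₁(V₂ − V₁) → W_a/(P₁V₁) = 2.536.
Path (b) adiabatic: W = P₁V₁(1 − (V₁/V₂)^(γ−1))/(γ−1) → W_b/(P₁V₁) = 0.9915.
W_a / W_b = 2.536 / 0.9915 = 2.558.

W_a / W_b ≈ 2.56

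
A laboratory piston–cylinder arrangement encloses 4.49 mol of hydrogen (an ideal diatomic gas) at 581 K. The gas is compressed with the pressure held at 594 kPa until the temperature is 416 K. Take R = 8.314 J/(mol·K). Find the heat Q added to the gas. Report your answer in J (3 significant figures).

Q ≈ -21600 J

Isobaric: W = nRΔT = (4.49)(8.314)(-165) = -6159 J.
ΔU = nCᵥΔT with Cᵥ = 5R/2: ΔU = (4.49)(20.79)(-165) = -15399 J.
Q = ΔU + W = -15399 − 6159 = -21558 J.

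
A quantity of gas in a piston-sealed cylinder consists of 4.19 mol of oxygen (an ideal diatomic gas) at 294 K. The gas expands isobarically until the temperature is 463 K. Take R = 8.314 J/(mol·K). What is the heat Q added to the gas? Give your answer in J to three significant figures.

Isobaric: W = nRΔT = (4.19)(8.314)(169) = 5887 J.
ΔU = nCᵥΔT with Cᵥ = 5R/2: ΔU = (4.19)(20.79)(169) = 14718 J.
Q = ΔU + W = 14718 + 5887 = 20605 J.

Q ≈ 20600 J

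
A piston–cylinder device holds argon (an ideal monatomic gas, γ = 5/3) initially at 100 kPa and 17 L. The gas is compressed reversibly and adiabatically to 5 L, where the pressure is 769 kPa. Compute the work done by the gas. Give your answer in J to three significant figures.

Adiabatic: W = (P₁V₁ − P₂V₂)/(γ − 1) with γ = 5/3.
P₁V₁ = 1700 J, P₂V₂ = 3845 J.
W = (1700 − 3845) / 0.6667 = -3217 J.

W ≈ -3220 J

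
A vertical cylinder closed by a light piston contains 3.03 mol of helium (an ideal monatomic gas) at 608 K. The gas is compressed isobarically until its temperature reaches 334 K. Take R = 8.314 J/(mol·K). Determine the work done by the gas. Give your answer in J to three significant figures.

W ≈ -6900 J

Isobaric: W = P ΔV = nR ΔT.
W = (3.03)(8.314)(334 − 608) = -6902 J.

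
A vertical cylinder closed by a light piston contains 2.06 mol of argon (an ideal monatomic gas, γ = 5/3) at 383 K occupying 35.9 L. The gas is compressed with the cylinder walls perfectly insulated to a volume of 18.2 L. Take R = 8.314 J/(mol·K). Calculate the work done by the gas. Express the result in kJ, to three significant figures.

Adiabatic: TV^(γ−1) = const with γ = 5/3.
T₂ = T₁ (V₁/V₂)^(γ−1) = 383 × (35.9/18.2)^0.667 = 383 × 1.573 = 602.4 K.
W_by = nCᵥ(T₁ − T₂) = (2.06)(12.47)(383 − 602.4) = -5636 J.

W ≈ -5.64 kJ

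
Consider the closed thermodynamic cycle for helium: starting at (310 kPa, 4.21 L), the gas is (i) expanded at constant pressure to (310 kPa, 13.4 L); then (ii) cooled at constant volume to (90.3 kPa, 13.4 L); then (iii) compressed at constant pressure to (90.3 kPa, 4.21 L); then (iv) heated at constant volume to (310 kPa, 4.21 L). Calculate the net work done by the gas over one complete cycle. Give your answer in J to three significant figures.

W_net ≈ 2020 J

Constant-volume legs do no work.
W(i) = (310)(13.4 − 4.21) = 2849 J; W(iii) = (90.3)(4.21 − 13.4) = -829.9 J.
W_net = 2849 − 829.9 = 2019 J (the clockwise enclosed area).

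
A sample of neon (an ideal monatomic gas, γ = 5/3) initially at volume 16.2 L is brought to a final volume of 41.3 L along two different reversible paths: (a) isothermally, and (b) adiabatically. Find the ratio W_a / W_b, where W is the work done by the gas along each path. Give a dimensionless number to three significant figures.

Path (a) isothermal: W = P₁V₁ ln(V₂/V₁) → W_a/(P₁V₁) = 0.9359.
Path (b) adiabatic: W = P₁V₁(1 − (V₁/V₂)^(γ−1))/(γ−1) → W_b/(P₁V₁) = 0.6962.
W_a / W_b = 0.9359 / 0.6962 = 1.344.

W_a / W_b ≈ 1.34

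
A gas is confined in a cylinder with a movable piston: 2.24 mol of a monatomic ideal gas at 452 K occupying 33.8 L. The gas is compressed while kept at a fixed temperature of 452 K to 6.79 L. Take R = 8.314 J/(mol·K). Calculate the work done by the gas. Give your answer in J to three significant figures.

W ≈ -13500 J

Isothermal: W = nRT ln(V₂/V₁).
W = (2.24)(8.314)(452) × ln(6.79/33.8)
  = 8418 × -1.605
W_by_gas = -13511 J.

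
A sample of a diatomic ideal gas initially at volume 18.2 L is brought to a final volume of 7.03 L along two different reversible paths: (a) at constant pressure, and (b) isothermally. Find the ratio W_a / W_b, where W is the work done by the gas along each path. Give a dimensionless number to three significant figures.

Path (a) isobaric: W = P₁(V₂ − V₁) → W_a/(P₁V₁) = -0.6137.
Path (b) isothermal: W = P₁V₁ ln(V₂/V₁) → W_b/(P₁V₁) = -0.9512.
W_a / W_b = -0.6137 / -0.9512 = 0.6452.

W_a / W_b ≈ 0.645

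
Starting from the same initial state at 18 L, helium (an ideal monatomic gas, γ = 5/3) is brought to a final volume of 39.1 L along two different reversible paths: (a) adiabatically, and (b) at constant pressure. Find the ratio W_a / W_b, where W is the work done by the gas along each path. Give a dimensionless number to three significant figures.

W_a / W_b ≈ 0.517

Path (a) adiabatic: W = P₁V₁(1 − (V₁/V₂)^(γ−1))/(γ−1) → W_a/(P₁V₁) = 0.6057.
Path (b) isobaric: W = P₁(V₂ − V₁) → W_b/(P₁V₁) = 1.172.
W_a / W_b = 0.6057 / 1.172 = 0.5167.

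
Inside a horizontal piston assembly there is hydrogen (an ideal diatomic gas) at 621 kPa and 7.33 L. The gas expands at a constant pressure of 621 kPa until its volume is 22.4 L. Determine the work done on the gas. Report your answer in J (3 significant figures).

Isobaric: W = P ΔV.
W = (621 kPa)(22.4 − 7.33 L) = (621)(15.07) = 9358 J.
Work on gas = −W_by = -9358 J.

W ≈ -9360 J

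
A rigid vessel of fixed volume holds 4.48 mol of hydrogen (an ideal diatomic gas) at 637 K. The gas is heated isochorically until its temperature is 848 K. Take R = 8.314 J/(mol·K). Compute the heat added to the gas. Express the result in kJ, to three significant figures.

Q ≈ 19.6 kJ

Constant volume ⇒ W = 0, so Q = ΔU = nCᵥΔT with Cᵥ = 5R/2 = 20.79 J/(mol·K).
ΔU = (4.48)(20.79)(848 − 637) = 19648 J.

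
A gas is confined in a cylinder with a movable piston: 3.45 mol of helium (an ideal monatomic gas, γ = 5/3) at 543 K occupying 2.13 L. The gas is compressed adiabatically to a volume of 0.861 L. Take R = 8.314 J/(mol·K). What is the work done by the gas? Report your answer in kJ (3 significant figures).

Adiabatic: TV^(γ−1) = const with γ = 5/3.
T₂ = T₁ (V₁/V₂)^(γ−1) = 543 × (2.13/0.861)^0.667 = 543 × 1.829 = 993.2 K.
W_by = nCᵥ(T₁ − T₂) = (3.45)(12.47)(543 − 993.2) = -19371 J.

W ≈ -19.4 kJ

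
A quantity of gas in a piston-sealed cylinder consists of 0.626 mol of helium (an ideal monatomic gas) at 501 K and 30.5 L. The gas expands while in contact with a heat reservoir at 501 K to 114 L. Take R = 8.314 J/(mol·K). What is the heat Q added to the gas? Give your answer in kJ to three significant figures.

Q ≈ 3.44 kJ

Isothermal ⇒ ΔU = 0, so Q = W = nRT ln(V₂/V₁).
Q = (0.626)(8.314)(501) ln(114/30.5) = 2607 × 1.318 = 3438 J.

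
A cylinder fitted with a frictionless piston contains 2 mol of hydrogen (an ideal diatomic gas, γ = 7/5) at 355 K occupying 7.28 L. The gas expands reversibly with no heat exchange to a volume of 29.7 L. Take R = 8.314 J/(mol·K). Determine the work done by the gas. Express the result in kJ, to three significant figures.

W ≈ 6.35 kJ

Adiabatic: TV^(γ−1) = const with γ = 7/5.
T₂ = T₁ (V₁/V₂)^(γ−1) = 355 × (7.28/29.7)^0.4 = 355 × 0.5698 = 202.3 K.
W_by = nCᵥ(T₁ − T₂) = (2)(20.79)(355 − 202.3) = 6348 J.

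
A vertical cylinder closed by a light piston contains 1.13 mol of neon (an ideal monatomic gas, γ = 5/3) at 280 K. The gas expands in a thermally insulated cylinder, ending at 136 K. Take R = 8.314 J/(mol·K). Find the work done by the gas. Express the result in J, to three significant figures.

Adiabatic ⇒ Q = 0, so W_by = −ΔU = nCᵥ(T₁ − T₂).
Cᵥ = 3R/2 = 12.47 J/(mol·K).
W = (1.13)(12.47)(280 − 136) = 2029 J.

W ≈ 2030 J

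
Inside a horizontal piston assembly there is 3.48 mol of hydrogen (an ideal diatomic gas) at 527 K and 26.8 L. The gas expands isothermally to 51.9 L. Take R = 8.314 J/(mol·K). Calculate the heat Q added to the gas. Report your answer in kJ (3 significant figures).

Isothermal ⇒ ΔU = 0, so Q = W = nRT ln(V₂/V₁).
Q = (3.48)(8.314)(527) ln(51.9/26.8) = 15248 × 0.6609 = 10077 J.

Q ≈ 10.1 kJ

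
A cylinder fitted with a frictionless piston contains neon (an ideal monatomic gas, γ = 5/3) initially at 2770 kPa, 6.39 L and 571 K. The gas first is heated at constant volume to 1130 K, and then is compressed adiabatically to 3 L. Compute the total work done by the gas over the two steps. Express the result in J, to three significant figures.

W_total ≈ -34400 J

Step 1 (isochoric): W = 0 (constant volume).
After step 1: P = 5482 kPa (V unchanged).
Step 2 (adiabatic): W = (P₁V₁ − P₂V₂)/(γ−1) = (35029 − 57989)/0.667 = -34440 J.
W_total = 0 − 34440 = -34440 J.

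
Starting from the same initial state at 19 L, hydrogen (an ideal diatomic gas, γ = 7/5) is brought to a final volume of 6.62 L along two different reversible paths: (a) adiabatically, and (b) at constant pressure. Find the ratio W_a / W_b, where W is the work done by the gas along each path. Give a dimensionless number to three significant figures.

Path (a) adiabatic: W = P₁V₁(1 − (V₁/V₂)^(γ−1))/(γ−1) → W_a/(P₁V₁) = -1.312.
Path (b) isobaric: W = P₁(V₂ − V₁) → W_b/(P₁V₁) = -0.6516.
W_a / W_b = -1.312 / -0.6516 = 2.013.

W_a / W_b ≈ 2.01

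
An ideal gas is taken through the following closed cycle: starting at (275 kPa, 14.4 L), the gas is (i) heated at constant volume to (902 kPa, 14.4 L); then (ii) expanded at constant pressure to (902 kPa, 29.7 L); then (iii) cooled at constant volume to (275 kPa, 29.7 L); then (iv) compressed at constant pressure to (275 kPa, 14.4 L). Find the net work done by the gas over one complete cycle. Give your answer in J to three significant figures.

Constant-volume legs do no work.
W(ii) = (902)(29.7 − 14.4) = 13801 J; W(iv) = (275)(14.4 − 29.7) = -4208 J.
W_net = 13801 − 4208 = 9593 J (the clockwise enclosed area).

W_net ≈ 9590 J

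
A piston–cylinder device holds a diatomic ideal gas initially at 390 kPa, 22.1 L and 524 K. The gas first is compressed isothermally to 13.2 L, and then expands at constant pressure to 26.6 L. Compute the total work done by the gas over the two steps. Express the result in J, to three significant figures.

Step 1 (isothermal): W = P₁V₁ ln(V₂/V₁) = (8619) ln(13.2/22.1) = -4442 J.
After step 1: P = 653 kPa, V = 13.2 L, T = 524 K.
Step 2 (isobaric): W = PΔV = (653 kPa)(26.6 − 13.2 L) = 8750 J.
W_total = -4442 + 8750 = 4308 J.

W_total ≈ 4310 J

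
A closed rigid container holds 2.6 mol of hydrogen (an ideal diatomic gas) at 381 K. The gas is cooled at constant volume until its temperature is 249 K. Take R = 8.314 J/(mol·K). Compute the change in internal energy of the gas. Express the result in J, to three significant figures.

Constant volume ⇒ W = 0, so Q = ΔU = nCᵥΔT with Cᵥ = 5R/2 = 20.79 J/(mol·K).
ΔU = (2.6)(20.79)(249 − 381) = -7133 J.

ΔU ≈ -7130 J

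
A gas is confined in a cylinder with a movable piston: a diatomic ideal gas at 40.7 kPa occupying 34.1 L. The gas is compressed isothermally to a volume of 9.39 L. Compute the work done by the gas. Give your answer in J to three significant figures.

W ≈ -1790 J

Isothermal: W = nRT ln(V₂/V₁) = P₁V₁ ln(V₂/V₁).
P₁V₁ = (40.7 kPa)(34.1 L) = 1388 J.
W = 1388 × ln(9.39/34.1) = 1388 × -1.29
W_by_gas = -1790 J.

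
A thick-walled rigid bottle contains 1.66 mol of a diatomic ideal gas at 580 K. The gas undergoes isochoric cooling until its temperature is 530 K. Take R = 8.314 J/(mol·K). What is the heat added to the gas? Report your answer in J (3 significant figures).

Q ≈ -1730 J

Constant volume ⇒ W = 0, so Q = ΔU = nCᵥΔT with Cᵥ = 5R/2 = 20.79 J/(mol·K).
ΔU = (1.66)(20.79)(530 − 580) = -1725 J.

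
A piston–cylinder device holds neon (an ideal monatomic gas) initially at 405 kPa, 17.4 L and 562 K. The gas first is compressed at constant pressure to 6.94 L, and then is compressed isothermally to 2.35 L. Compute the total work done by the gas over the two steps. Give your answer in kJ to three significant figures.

Step 1 (isobaric): W = PΔV = (405 kPa)(6.94 − 17.4 L) = -4236 J.
After step 1: P = 405 kPa, V = 6.94 L, T = 224.2 K.
Step 2 (isothermal): W = P₁V₁ ln(V₂/V₁) = (2811) ln(2.35/6.94) = -3044 J.
W_total = -4236 − 3044 = -7280 J.

W_total ≈ -7.28 kJ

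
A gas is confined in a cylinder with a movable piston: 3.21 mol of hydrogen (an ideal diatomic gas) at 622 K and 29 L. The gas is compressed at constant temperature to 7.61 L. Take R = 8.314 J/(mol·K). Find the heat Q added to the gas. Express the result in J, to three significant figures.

Isothermal ⇒ ΔU = 0, so Q = W = nRT ln(V₂/V₁).
Q = (3.21)(8.314)(622) ln(7.61/29) = 16600 × -1.338 = -22208 J.

Q ≈ -22200 J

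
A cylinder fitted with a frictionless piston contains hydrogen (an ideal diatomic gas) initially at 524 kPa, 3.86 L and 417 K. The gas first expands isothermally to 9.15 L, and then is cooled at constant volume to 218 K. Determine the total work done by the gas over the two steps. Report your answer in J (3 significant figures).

Step 1 (isothermal): W = P₁V₁ ln(V₂/V₁) = (2023) ln(9.15/3.86) = 1746 J.
Step 2 (isochoric): W = 0 (constant volume).
W_total = 1746 + 0 = 1746 J.

W_total ≈ 1750 J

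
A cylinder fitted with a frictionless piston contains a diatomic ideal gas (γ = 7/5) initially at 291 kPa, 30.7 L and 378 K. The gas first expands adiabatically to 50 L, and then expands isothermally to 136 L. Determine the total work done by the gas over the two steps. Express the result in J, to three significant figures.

Step 1 (adiabatic): W = (P₁V₁ − P₂V₂)/(γ−1) = (8934 − 7350)/0.4 = 3959 J.
After step 1: P = 147 kPa, V = 50 L, T = 311 K.
Step 2 (isothermal): W = P₁V₁ ln(V₂/V₁) = (7350) ln(136/50) = 7355 J.
W_total = 3959 + 7355 = 11314 J.

W_total ≈ 11300 J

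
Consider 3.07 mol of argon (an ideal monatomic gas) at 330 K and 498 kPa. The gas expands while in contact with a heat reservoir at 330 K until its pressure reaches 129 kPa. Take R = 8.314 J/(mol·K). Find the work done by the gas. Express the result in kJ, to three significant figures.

Isothermal process: W = nRT ln(V₂/V₁) = nRT ln(P₁/P₂).
W = (3.07)(8.314)(330) × ln(498/129)
  = 8423 × ln(3.86) = 8423 × 1.351
W_by_gas = 11378 J.

W ≈ 11.4 kJ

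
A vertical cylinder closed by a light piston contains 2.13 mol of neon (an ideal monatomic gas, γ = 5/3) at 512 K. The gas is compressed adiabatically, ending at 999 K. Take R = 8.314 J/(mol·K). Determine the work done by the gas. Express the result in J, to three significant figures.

Adiabatic ⇒ Q = 0, so W_by = −ΔU = nCᵥ(T₁ − T₂).
Cᵥ = 3R/2 = 12.47 J/(mol·K).
W = (2.13)(12.47)(512 − 999) = -12936 J.

W ≈ -12900 J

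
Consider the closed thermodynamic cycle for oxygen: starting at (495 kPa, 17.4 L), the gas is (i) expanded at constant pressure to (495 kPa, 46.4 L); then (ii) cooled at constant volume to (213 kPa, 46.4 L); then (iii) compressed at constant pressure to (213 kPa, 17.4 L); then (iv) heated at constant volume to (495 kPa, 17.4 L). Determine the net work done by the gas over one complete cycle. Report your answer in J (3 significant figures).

Constant-volume legs do no work.
W(i) = (495)(46.4 − 17.4) = 14355 J; W(iii) = (213)(17.4 − 46.4) = -6177 J.
W_net = 14355 − 6177 = 8178 J (the clockwise enclosed area).

W_net ≈ 8180 J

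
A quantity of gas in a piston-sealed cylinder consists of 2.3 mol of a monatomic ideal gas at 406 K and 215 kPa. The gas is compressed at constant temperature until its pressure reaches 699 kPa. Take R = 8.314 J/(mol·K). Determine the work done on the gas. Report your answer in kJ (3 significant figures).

Isothermal process: W = nRT ln(V₂/V₁) = nRT ln(P₁/P₂).
W = (2.3)(8.314)(406) × ln(215/699)
  = 7764 × ln(0.3076) = 7764 × -1.179
W_by_gas = -9153 J; work on gas = −W_by = 9153 J.

W ≈ 9.15 kJ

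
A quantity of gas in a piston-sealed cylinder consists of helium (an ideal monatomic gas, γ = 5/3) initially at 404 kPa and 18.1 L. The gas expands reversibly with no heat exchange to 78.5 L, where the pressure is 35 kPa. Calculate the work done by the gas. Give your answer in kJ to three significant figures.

Adiabatic: W = (P₁V₁ − P₂V₂)/(γ − 1) with γ = 5/3.
P₁V₁ = 7312 J, P₂V₂ = 2748 J.
W = (7312 − 2748) / 0.6667 = 6847 J.

W ≈ 6.85 kJ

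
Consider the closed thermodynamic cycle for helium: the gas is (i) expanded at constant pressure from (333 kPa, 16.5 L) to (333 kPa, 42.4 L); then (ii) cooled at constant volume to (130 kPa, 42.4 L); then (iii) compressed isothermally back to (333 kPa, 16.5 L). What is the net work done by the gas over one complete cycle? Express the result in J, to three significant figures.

W_net ≈ 3420 J

Leg (i): W = PΔV = (333)(42.4 − 16.5) = 8625 J.
Leg (ii): W = 0.
Leg (iii): W = PᵢVᵢ ln(V_f/Vᵢ) = (5512) ln(16.5/42.4) = -5202 J.
W_net = 8625 − 5202 = 3423 J.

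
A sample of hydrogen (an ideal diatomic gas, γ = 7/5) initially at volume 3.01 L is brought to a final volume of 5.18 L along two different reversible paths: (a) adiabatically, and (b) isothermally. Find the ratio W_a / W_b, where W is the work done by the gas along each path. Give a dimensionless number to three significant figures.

Path (a) adiabatic: W = P₁V₁(1 − (V₁/V₂)^(γ−1))/(γ−1) → W_a/(P₁V₁) = 0.488.
Path (b) isothermal: W = P₁V₁ ln(V₂/V₁) → W_b/(P₁V₁) = 0.5429.
W_a / W_b = 0.488 / 0.5429 = 0.8989.

W_a / W_b ≈ 0.899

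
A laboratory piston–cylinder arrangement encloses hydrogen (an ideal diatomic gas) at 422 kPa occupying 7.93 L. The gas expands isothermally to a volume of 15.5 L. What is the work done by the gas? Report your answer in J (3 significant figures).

W ≈ 2240 J

Isothermal: W = nRT ln(V₂/V₁) = P₁V₁ ln(V₂/V₁).
P₁V₁ = (422 kPa)(7.93 L) = 3346 J.
W = 3346 × ln(15.5/7.93) = 3346 × 0.6702
W_by_gas = 2243 J.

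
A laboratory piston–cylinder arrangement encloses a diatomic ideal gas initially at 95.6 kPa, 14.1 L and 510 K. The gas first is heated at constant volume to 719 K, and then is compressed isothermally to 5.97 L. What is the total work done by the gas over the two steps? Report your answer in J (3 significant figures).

W_total ≈ -1630 J

Step 1 (isochoric): W = 0 (constant volume).
After step 1: P = 134.8 kPa (V unchanged).
Step 2 (isothermal): W = P₁V₁ ln(V₂/V₁) = (1900) ln(5.97/14.1) = -1633 J.
W_total = 0 − 1633 = -1633 J.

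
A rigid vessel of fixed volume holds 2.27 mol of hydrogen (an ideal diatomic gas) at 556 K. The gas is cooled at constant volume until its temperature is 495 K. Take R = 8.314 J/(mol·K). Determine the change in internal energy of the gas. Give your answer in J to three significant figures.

ΔU ≈ -2880 J

Constant volume ⇒ W = 0, so Q = ΔU = nCᵥΔT with Cᵥ = 5R/2 = 20.79 J/(mol·K).
ΔU = (2.27)(20.79)(495 − 556) = -2878 J.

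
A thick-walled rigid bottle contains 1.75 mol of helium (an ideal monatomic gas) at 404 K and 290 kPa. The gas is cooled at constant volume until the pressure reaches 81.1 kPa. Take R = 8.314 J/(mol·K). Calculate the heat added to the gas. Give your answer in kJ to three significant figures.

Constant volume ⇒ W = 0, so Q = ΔU = nCᵥΔT with Cᵥ = 3R/2 = 12.47 J/(mol·K).
At constant V, T₂/T₁ = P₂/P₁ ⇒ ΔT = T₁(P₂/P₁ − 1) = 404·(81.1/290 − 1) = -291 K.
ΔU = (1.75)(12.47)(-291) = -6351 J.

Q ≈ -6.35 kJ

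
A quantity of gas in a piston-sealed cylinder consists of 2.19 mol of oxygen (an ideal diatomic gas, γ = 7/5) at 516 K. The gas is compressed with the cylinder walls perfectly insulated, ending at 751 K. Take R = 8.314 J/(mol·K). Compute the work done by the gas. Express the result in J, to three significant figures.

W ≈ -10700 J

Adiabatic ⇒ Q = 0, so W_by = −ΔU = nCᵥ(T₁ − T₂).
Cᵥ = 5R/2 = 20.79 J/(mol·K).
W = (2.19)(20.79)(516 − 751) = -10697 J.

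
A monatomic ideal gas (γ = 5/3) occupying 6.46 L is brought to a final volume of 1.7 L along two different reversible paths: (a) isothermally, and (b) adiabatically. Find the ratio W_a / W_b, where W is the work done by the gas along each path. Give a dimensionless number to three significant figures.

Path (a) isothermal: W = P₁V₁ ln(V₂/V₁) → W_a/(P₁V₁) = -1.335.
Path (b) adiabatic: W = P₁V₁(1 − (V₁/V₂)^(γ−1))/(γ−1) → W_b/(P₁V₁) = -2.153.
W_a / W_b = -1.335 / -2.153 = 0.6202.

W_a / W_b ≈ 0.620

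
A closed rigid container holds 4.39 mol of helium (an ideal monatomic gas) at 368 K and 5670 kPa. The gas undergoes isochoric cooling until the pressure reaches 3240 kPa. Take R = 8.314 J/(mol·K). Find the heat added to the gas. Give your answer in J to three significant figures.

Q ≈ -8630 J

Constant volume ⇒ W = 0, so Q = ΔU = nCᵥΔT with Cᵥ = 3R/2 = 12.47 J/(mol·K).
At constant V, T₂/T₁ = P₂/P₁ ⇒ ΔT = T₁(P₂/P₁ − 1) = 368·(3240/5670 − 1) = -157.7 K.
ΔU = (4.39)(12.47)(-157.7) = -8634 J.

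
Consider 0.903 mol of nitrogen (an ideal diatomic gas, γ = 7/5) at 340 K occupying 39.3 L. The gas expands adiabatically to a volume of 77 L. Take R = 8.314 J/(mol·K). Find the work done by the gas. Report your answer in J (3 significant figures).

W ≈ 1510 J

Adiabatic: TV^(γ−1) = const with γ = 7/5.
T₂ = T₁ (V₁/V₂)^(γ−1) = 340 × (39.3/77)^0.4 = 340 × 0.7641 = 259.8 K.
W_by = nCᵥ(T₁ − T₂) = (0.903)(20.79)(340 − 259.8) = 1505 J.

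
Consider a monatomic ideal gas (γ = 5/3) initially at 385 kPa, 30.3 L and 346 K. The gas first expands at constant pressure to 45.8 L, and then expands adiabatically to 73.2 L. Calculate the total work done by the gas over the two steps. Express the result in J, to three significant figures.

W_total ≈ 13100 J

Step 1 (isobaric): W = PΔV = (385 kPa)(45.8 − 30.3 L) = 5967 J.
After step 1: P = 385 kPa, V = 45.8 L, T = 523 K.
Step 2 (adiabatic): W = (P₁V₁ − P₂V₂)/(γ−1) = (17633 − 12899)/0.667 = 7101 J.
W_total = 5967 + 7101 = 13068 J.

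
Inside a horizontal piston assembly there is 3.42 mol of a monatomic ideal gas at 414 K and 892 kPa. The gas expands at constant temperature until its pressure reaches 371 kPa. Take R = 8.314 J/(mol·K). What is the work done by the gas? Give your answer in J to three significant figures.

W ≈ 10300 J

Isothermal process: W = nRT ln(V₂/V₁) = nRT ln(P₁/P₂).
W = (3.42)(8.314)(414) × ln(892/371)
  = 11772 × ln(2.404) = 11772 × 0.8773
W_by_gas = 10327 J.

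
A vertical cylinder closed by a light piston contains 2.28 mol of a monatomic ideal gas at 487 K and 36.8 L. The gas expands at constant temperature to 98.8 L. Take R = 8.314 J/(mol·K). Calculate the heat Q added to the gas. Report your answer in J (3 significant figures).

Q ≈ 9120 J

Isothermal ⇒ ΔU = 0, so Q = W = nRT ln(V₂/V₁).
Q = (2.28)(8.314)(487) ln(98.8/36.8) = 9232 × 0.9876 = 9117 J.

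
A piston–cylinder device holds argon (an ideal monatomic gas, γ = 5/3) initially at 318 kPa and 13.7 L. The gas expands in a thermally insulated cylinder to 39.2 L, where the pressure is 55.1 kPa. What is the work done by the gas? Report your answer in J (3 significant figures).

Adiabatic: W = (P₁V₁ − P₂V₂)/(γ − 1) with γ = 5/3.
P₁V₁ = 4357 J, P₂V₂ = 2160 J.
W = (4357 − 2160) / 0.6667 = 3295 J.

W ≈ 3300 J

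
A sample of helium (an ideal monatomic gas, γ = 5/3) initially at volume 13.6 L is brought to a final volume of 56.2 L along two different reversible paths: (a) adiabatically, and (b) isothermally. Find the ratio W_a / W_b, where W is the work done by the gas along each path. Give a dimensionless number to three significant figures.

Path (a) adiabatic: W = P₁V₁(1 − (V₁/V₂)^(γ−1))/(γ−1) → W_a/(P₁V₁) = 0.9175.
Path (b) isothermal: W = P₁V₁ ln(V₂/V₁) → W_b/(P₁V₁) = 1.419.
W_a / W_b = 0.9175 / 1.419 = 0.6467.

W_a / W_b ≈ 0.647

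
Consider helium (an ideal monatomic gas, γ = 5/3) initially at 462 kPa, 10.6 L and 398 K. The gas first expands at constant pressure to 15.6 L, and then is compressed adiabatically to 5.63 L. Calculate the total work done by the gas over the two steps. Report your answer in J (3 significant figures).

Step 1 (isobaric): W = PΔV = (462 kPa)(15.6 − 10.6 L) = 2310 J.
After step 1: P = 462 kPa, V = 15.6 L, T = 585.7 K.
Step 2 (adiabatic): W = (P₁V₁ − P₂V₂)/(γ−1) = (7207 − 14218)/0.667 = -10516 J.
W_total = 2310 − 10516 = -8206 J.

W_total ≈ -8210 J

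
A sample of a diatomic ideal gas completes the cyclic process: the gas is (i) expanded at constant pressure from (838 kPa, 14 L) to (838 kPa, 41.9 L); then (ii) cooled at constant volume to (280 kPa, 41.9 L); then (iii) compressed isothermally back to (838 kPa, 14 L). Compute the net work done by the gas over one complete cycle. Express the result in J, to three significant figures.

W_net ≈ 10500 J

Leg (i): W = PΔV = (838)(41.9 − 14) = 23380 J.
Leg (ii): W = 0.
Leg (iii): W = PᵢVᵢ ln(V_f/Vᵢ) = (11732) ln(14/41.9) = -12861 J.
W_net = 23380 − 12861 = 10519 J.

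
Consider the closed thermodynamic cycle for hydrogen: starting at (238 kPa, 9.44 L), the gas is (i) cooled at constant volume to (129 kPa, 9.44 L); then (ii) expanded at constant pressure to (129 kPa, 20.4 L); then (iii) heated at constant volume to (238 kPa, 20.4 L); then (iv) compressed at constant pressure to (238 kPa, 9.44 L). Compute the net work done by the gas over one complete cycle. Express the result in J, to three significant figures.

W_net ≈ -1190 J

Constant-volume legs do no work.
W(ii) = (129)(20.4 − 9.44) = 1414 J; W(iv) = (238)(9.44 − 20.4) = -2608 J.
W_net = 1414 − 2608 = -1195 J (the counter-clockwise enclosed area).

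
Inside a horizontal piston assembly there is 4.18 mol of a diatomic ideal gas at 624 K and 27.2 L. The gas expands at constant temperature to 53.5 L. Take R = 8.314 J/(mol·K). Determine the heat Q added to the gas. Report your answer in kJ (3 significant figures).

Isothermal ⇒ ΔU = 0, so Q = W = nRT ln(V₂/V₁).
Q = (4.18)(8.314)(624) ln(53.5/27.2) = 21686 × 0.6765 = 14670 J.

Q ≈ 14.7 kJ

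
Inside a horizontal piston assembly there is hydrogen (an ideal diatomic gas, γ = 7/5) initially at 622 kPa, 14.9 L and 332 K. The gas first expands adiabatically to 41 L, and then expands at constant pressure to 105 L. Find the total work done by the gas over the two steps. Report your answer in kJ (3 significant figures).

W_total ≈ 17.4 kJ

Step 1 (adiabatic): W = (P₁V₁ − P₂V₂)/(γ−1) = (9268 − 6182)/0.4 = 7714 J.
After step 1: P = 150.8 kPa, V = 41 L, T = 221.5 K.
Step 2 (isobaric): W = PΔV = (150.8 kPa)(105 − 41 L) = 9650 J.
W_total = 7714 + 9650 = 17364 J.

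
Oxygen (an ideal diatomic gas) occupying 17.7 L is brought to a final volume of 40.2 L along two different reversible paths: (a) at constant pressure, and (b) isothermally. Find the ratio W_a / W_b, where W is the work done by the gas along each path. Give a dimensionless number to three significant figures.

Path (a) isobaric: W = P₁(V₂ − V₁) → W_a/(P₁V₁) = 1.271.
Path (b) isothermal: W = P₁V₁ ln(V₂/V₁) → W_b/(P₁V₁) = 0.8203.
W_a / W_b = 1.271 / 0.8203 = 1.55.

W_a / W_b ≈ 1.55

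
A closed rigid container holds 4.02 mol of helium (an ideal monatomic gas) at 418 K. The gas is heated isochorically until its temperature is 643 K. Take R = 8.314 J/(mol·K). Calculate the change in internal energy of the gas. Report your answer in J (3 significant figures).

ΔU ≈ 11300 J

Constant volume ⇒ W = 0, so Q = ΔU = nCᵥΔT with Cᵥ = 3R/2 = 12.47 J/(mol·K).
ΔU = (4.02)(12.47)(643 − 418) = 11280 J.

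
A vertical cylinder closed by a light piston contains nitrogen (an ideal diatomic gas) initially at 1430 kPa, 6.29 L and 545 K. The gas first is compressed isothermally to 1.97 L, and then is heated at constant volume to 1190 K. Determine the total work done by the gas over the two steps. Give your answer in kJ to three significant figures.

W_total ≈ -10.4 kJ

Step 1 (isothermal): W = P₁V₁ ln(V₂/V₁) = (8995) ln(1.97/6.29) = -10442 J.
Step 2 (isochoric): W = 0 (constant volume).
W_total = -10442 + 0 = -10442 J.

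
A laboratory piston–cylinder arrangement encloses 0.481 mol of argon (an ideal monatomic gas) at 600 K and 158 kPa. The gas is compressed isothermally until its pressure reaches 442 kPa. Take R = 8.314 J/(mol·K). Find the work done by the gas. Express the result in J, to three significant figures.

W ≈ -2470 J

Isothermal process: W = nRT ln(V₂/V₁) = nRT ln(P₁/P₂).
W = (0.481)(8.314)(600) × ln(158/442)
  = 2399 × ln(0.3575) = 2399 × -1.029
W_by_gas = -2468 J.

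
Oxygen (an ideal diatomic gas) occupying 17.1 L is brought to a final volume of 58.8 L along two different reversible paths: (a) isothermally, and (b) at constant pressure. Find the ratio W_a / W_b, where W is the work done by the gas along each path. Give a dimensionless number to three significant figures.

Path (a) isothermal: W = P₁V₁ ln(V₂/V₁) → W_a/(P₁V₁) = 1.235.
Path (b) isobaric: W = P₁(V₂ − V₁) → W_b/(P₁V₁) = 2.439.
W_a / W_b = 1.235 / 2.439 = 0.5065.

W_a / W_b ≈ 0.506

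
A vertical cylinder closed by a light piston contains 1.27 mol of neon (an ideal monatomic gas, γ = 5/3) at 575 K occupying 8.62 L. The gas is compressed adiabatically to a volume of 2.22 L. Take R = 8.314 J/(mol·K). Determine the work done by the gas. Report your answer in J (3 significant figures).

Adiabatic: TV^(γ−1) = const with γ = 5/3.
T₂ = T₁ (V₁/V₂)^(γ−1) = 575 × (8.62/2.22)^0.667 = 575 × 2.47 = 1420 K.
W_by = nCᵥ(T₁ − T₂) = (1.27)(12.47)(575 − 1420) = -13391 J.

W ≈ -13400 J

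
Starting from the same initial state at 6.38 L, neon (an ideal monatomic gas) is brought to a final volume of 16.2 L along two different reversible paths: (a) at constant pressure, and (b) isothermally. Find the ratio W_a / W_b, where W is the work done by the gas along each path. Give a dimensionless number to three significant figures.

Path (a) isobaric: W = P₁(V₂ − V₁) → W_a/(P₁V₁) = 1.539.
Path (b) isothermal: W = P₁V₁ ln(V₂/V₁) → W_b/(P₁V₁) = 0.9318.
W_a / W_b = 1.539 / 0.9318 = 1.652.

W_a / W_b ≈ 1.65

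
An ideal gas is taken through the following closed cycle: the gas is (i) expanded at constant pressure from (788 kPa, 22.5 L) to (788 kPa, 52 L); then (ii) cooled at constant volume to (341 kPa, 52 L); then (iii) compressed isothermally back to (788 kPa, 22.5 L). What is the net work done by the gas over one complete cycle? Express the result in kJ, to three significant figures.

Leg (i): W = PΔV = (788)(52 − 22.5) = 23246 J.
Leg (ii): W = 0.
Leg (iii): W = PᵢVᵢ ln(V_f/Vᵢ) = (17732) ln(22.5/52) = -14855 J.
W_net = 23246 − 14855 = 8391 J.

W_net ≈ 8.39 kJ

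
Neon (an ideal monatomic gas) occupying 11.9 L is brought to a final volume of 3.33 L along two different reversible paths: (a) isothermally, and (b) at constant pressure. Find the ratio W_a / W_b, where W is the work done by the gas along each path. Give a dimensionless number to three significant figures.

Path (a) isothermal: W = P₁V₁ ln(V₂/V₁) → W_a/(P₁V₁) = -1.274.
Path (b) isobaric: W = P₁(V₂ − V₁) → W_b/(P₁V₁) = -0.7202.
W_a / W_b = -1.274 / -0.7202 = 1.768.

W_a / W_b ≈ 1.77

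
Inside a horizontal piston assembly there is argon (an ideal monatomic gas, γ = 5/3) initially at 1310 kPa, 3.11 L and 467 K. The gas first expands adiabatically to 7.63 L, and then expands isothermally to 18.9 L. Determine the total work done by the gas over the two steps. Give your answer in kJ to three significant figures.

W_total ≈ 4.78 kJ

Step 1 (adiabatic): W = (P₁V₁ − P₂V₂)/(γ−1) = (4074 − 2240)/0.667 = 2752 J.
After step 1: P = 293.5 kPa, V = 7.63 L, T = 256.7 K.
Step 2 (isothermal): W = P₁V₁ ln(V₂/V₁) = (2240) ln(18.9/7.63) = 2032 J.
W_total = 2752 + 2032 = 4783 J.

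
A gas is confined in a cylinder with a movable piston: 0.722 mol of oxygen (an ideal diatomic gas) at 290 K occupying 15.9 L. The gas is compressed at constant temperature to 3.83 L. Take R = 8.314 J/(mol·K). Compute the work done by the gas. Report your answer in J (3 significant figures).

W ≈ -2480 J

Isothermal: W = nRT ln(V₂/V₁).
W = (0.722)(8.314)(290) × ln(3.83/15.9)
  = 1741 × -1.423
W_by_gas = -2478 J.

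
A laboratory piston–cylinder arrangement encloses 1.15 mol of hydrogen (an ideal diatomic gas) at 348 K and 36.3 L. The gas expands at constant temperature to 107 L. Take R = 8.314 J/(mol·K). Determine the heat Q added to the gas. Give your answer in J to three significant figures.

Q ≈ 3600 J

Isothermal ⇒ ΔU = 0, so Q = W = nRT ln(V₂/V₁).
Q = (1.15)(8.314)(348) ln(107/36.3) = 3327 × 1.081 = 3597 J.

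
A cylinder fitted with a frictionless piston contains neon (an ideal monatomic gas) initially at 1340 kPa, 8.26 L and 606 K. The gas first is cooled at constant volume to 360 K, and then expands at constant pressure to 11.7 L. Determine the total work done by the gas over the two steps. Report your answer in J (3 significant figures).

W_total ≈ 2740 J

Step 1 (isochoric): W = 0 (constant volume).
After step 1: P = 796 kPa (V unchanged).
Step 2 (isobaric): W = PΔV = (796 kPa)(11.7 − 8.26 L) = 2738 J.
W_total = 0 + 2738 = 2738 J.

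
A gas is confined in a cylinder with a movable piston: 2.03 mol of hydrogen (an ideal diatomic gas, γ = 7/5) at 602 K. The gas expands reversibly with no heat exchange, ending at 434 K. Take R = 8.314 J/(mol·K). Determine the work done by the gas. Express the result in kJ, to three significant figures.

W ≈ 7.09 kJ

Adiabatic ⇒ Q = 0, so W_by = −ΔU = nCᵥ(T₁ − T₂).
Cᵥ = 5R/2 = 20.79 J/(mol·K).
W = (2.03)(20.79)(602 − 434) = 7089 J.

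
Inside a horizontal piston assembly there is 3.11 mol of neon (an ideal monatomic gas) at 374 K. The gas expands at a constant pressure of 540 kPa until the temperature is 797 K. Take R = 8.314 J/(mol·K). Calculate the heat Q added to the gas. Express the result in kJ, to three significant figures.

Q ≈ 27.3 kJ

Isobaric: W = nRΔT = (3.11)(8.314)(423) = 10937 J.
ΔU = nCᵥΔT with Cᵥ = 3R/2: ΔU = (3.11)(12.47)(423) = 16406 J.
Q = ΔU + W = 16406 + 10937 = 27343 J.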